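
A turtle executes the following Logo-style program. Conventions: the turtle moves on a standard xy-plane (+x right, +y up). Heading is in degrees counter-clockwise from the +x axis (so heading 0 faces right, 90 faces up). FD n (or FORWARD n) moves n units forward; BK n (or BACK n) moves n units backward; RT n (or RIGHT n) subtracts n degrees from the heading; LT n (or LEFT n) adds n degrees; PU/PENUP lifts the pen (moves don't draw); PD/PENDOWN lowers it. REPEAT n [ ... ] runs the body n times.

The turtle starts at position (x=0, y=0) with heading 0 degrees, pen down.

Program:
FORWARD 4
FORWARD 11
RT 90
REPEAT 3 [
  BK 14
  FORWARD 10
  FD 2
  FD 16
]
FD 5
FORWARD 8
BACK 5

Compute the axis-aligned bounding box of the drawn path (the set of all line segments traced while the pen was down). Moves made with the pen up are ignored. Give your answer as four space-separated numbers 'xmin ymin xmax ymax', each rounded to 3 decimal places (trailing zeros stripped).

Answer: 0 -55 15 14

Derivation:
Executing turtle program step by step:
Start: pos=(0,0), heading=0, pen down
FD 4: (0,0) -> (4,0) [heading=0, draw]
FD 11: (4,0) -> (15,0) [heading=0, draw]
RT 90: heading 0 -> 270
REPEAT 3 [
  -- iteration 1/3 --
  BK 14: (15,0) -> (15,14) [heading=270, draw]
  FD 10: (15,14) -> (15,4) [heading=270, draw]
  FD 2: (15,4) -> (15,2) [heading=270, draw]
  FD 16: (15,2) -> (15,-14) [heading=270, draw]
  -- iteration 2/3 --
  BK 14: (15,-14) -> (15,0) [heading=270, draw]
  FD 10: (15,0) -> (15,-10) [heading=270, draw]
  FD 2: (15,-10) -> (15,-12) [heading=270, draw]
  FD 16: (15,-12) -> (15,-28) [heading=270, draw]
  -- iteration 3/3 --
  BK 14: (15,-28) -> (15,-14) [heading=270, draw]
  FD 10: (15,-14) -> (15,-24) [heading=270, draw]
  FD 2: (15,-24) -> (15,-26) [heading=270, draw]
  FD 16: (15,-26) -> (15,-42) [heading=270, draw]
]
FD 5: (15,-42) -> (15,-47) [heading=270, draw]
FD 8: (15,-47) -> (15,-55) [heading=270, draw]
BK 5: (15,-55) -> (15,-50) [heading=270, draw]
Final: pos=(15,-50), heading=270, 17 segment(s) drawn

Segment endpoints: x in {0, 4, 15, 15, 15, 15}, y in {-55, -50, -47, -42, -28, -26, -24, -14, -12, -10, 0, 2, 4, 14}
xmin=0, ymin=-55, xmax=15, ymax=14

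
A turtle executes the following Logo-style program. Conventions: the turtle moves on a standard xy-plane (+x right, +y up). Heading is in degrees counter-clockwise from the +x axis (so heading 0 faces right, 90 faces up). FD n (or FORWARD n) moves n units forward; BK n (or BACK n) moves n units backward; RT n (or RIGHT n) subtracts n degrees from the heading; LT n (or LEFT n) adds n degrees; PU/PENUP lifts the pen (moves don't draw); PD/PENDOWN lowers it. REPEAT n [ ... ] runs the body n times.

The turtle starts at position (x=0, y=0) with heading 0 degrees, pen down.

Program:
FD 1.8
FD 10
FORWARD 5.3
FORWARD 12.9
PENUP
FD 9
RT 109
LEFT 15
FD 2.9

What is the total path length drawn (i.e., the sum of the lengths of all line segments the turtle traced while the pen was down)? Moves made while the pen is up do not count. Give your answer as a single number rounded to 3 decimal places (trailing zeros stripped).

Executing turtle program step by step:
Start: pos=(0,0), heading=0, pen down
FD 1.8: (0,0) -> (1.8,0) [heading=0, draw]
FD 10: (1.8,0) -> (11.8,0) [heading=0, draw]
FD 5.3: (11.8,0) -> (17.1,0) [heading=0, draw]
FD 12.9: (17.1,0) -> (30,0) [heading=0, draw]
PU: pen up
FD 9: (30,0) -> (39,0) [heading=0, move]
RT 109: heading 0 -> 251
LT 15: heading 251 -> 266
FD 2.9: (39,0) -> (38.798,-2.893) [heading=266, move]
Final: pos=(38.798,-2.893), heading=266, 4 segment(s) drawn

Segment lengths:
  seg 1: (0,0) -> (1.8,0), length = 1.8
  seg 2: (1.8,0) -> (11.8,0), length = 10
  seg 3: (11.8,0) -> (17.1,0), length = 5.3
  seg 4: (17.1,0) -> (30,0), length = 12.9
Total = 30

Answer: 30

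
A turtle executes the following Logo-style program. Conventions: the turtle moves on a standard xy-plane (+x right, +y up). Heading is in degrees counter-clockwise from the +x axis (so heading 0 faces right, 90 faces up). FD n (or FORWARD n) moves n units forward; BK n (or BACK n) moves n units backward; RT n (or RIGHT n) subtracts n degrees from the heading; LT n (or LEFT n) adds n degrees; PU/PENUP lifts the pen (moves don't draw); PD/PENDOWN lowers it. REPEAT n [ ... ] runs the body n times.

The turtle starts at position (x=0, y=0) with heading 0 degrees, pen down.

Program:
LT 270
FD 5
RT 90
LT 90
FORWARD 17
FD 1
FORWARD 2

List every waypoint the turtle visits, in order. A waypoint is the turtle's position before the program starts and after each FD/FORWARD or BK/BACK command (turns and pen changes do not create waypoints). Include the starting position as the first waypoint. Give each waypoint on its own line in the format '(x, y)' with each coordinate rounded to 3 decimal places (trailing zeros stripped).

Executing turtle program step by step:
Start: pos=(0,0), heading=0, pen down
LT 270: heading 0 -> 270
FD 5: (0,0) -> (0,-5) [heading=270, draw]
RT 90: heading 270 -> 180
LT 90: heading 180 -> 270
FD 17: (0,-5) -> (0,-22) [heading=270, draw]
FD 1: (0,-22) -> (0,-23) [heading=270, draw]
FD 2: (0,-23) -> (0,-25) [heading=270, draw]
Final: pos=(0,-25), heading=270, 4 segment(s) drawn
Waypoints (5 total):
(0, 0)
(0, -5)
(0, -22)
(0, -23)
(0, -25)

Answer: (0, 0)
(0, -5)
(0, -22)
(0, -23)
(0, -25)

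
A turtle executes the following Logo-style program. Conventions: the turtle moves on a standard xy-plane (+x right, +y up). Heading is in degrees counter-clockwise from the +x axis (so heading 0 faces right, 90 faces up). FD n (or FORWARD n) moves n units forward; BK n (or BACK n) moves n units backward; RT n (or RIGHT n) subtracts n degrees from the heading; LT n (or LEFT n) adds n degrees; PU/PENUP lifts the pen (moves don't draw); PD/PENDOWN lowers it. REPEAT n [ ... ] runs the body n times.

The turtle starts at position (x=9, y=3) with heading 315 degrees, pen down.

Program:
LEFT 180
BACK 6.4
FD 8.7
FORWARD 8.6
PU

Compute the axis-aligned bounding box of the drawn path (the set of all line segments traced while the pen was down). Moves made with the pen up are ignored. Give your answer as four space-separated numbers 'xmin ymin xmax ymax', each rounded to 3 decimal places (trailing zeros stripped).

Executing turtle program step by step:
Start: pos=(9,3), heading=315, pen down
LT 180: heading 315 -> 135
BK 6.4: (9,3) -> (13.525,-1.525) [heading=135, draw]
FD 8.7: (13.525,-1.525) -> (7.374,4.626) [heading=135, draw]
FD 8.6: (7.374,4.626) -> (1.293,10.707) [heading=135, draw]
PU: pen up
Final: pos=(1.293,10.707), heading=135, 3 segment(s) drawn

Segment endpoints: x in {1.293, 7.374, 9, 13.525}, y in {-1.525, 3, 4.626, 10.707}
xmin=1.293, ymin=-1.525, xmax=13.525, ymax=10.707

Answer: 1.293 -1.525 13.525 10.707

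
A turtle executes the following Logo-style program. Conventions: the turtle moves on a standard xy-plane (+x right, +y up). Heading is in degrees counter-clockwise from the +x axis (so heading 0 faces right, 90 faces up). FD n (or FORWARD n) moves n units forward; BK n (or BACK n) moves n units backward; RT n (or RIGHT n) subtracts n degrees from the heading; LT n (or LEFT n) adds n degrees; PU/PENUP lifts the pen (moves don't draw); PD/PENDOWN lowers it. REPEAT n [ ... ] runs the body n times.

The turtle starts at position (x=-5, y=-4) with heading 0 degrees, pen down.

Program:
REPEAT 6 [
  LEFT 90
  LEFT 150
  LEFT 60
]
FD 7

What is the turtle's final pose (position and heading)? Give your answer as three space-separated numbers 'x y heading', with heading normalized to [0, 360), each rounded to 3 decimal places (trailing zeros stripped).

Answer: 2 -4 0

Derivation:
Executing turtle program step by step:
Start: pos=(-5,-4), heading=0, pen down
REPEAT 6 [
  -- iteration 1/6 --
  LT 90: heading 0 -> 90
  LT 150: heading 90 -> 240
  LT 60: heading 240 -> 300
  -- iteration 2/6 --
  LT 90: heading 300 -> 30
  LT 150: heading 30 -> 180
  LT 60: heading 180 -> 240
  -- iteration 3/6 --
  LT 90: heading 240 -> 330
  LT 150: heading 330 -> 120
  LT 60: heading 120 -> 180
  -- iteration 4/6 --
  LT 90: heading 180 -> 270
  LT 150: heading 270 -> 60
  LT 60: heading 60 -> 120
  -- iteration 5/6 --
  LT 90: heading 120 -> 210
  LT 150: heading 210 -> 0
  LT 60: heading 0 -> 60
  -- iteration 6/6 --
  LT 90: heading 60 -> 150
  LT 150: heading 150 -> 300
  LT 60: heading 300 -> 0
]
FD 7: (-5,-4) -> (2,-4) [heading=0, draw]
Final: pos=(2,-4), heading=0, 1 segment(s) drawn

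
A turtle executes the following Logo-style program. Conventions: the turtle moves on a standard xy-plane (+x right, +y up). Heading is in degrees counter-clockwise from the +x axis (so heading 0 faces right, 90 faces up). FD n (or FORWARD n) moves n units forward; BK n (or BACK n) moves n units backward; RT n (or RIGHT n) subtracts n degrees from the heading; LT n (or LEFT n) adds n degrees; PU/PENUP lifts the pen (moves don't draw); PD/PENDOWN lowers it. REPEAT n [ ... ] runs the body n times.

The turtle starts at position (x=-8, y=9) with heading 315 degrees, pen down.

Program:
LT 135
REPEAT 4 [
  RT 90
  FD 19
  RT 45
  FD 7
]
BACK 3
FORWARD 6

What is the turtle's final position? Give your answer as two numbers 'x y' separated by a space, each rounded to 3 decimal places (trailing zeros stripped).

Executing turtle program step by step:
Start: pos=(-8,9), heading=315, pen down
LT 135: heading 315 -> 90
REPEAT 4 [
  -- iteration 1/4 --
  RT 90: heading 90 -> 0
  FD 19: (-8,9) -> (11,9) [heading=0, draw]
  RT 45: heading 0 -> 315
  FD 7: (11,9) -> (15.95,4.05) [heading=315, draw]
  -- iteration 2/4 --
  RT 90: heading 315 -> 225
  FD 19: (15.95,4.05) -> (2.515,-9.385) [heading=225, draw]
  RT 45: heading 225 -> 180
  FD 7: (2.515,-9.385) -> (-4.485,-9.385) [heading=180, draw]
  -- iteration 3/4 --
  RT 90: heading 180 -> 90
  FD 19: (-4.485,-9.385) -> (-4.485,9.615) [heading=90, draw]
  RT 45: heading 90 -> 45
  FD 7: (-4.485,9.615) -> (0.464,14.565) [heading=45, draw]
  -- iteration 4/4 --
  RT 90: heading 45 -> 315
  FD 19: (0.464,14.565) -> (13.899,1.13) [heading=315, draw]
  RT 45: heading 315 -> 270
  FD 7: (13.899,1.13) -> (13.899,-5.87) [heading=270, draw]
]
BK 3: (13.899,-5.87) -> (13.899,-2.87) [heading=270, draw]
FD 6: (13.899,-2.87) -> (13.899,-8.87) [heading=270, draw]
Final: pos=(13.899,-8.87), heading=270, 10 segment(s) drawn

Answer: 13.899 -8.87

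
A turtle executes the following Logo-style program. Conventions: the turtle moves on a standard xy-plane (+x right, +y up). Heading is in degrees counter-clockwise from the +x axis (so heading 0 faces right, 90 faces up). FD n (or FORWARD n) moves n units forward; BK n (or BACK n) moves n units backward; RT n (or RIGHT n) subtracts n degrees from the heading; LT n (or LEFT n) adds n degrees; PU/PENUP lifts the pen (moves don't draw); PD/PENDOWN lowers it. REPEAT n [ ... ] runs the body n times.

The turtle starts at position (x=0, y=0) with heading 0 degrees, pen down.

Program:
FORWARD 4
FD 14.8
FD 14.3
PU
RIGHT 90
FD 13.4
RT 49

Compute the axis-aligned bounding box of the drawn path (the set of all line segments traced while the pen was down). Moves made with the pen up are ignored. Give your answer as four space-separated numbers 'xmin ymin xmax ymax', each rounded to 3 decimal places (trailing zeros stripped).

Answer: 0 0 33.1 0

Derivation:
Executing turtle program step by step:
Start: pos=(0,0), heading=0, pen down
FD 4: (0,0) -> (4,0) [heading=0, draw]
FD 14.8: (4,0) -> (18.8,0) [heading=0, draw]
FD 14.3: (18.8,0) -> (33.1,0) [heading=0, draw]
PU: pen up
RT 90: heading 0 -> 270
FD 13.4: (33.1,0) -> (33.1,-13.4) [heading=270, move]
RT 49: heading 270 -> 221
Final: pos=(33.1,-13.4), heading=221, 3 segment(s) drawn

Segment endpoints: x in {0, 4, 18.8, 33.1}, y in {0}
xmin=0, ymin=0, xmax=33.1, ymax=0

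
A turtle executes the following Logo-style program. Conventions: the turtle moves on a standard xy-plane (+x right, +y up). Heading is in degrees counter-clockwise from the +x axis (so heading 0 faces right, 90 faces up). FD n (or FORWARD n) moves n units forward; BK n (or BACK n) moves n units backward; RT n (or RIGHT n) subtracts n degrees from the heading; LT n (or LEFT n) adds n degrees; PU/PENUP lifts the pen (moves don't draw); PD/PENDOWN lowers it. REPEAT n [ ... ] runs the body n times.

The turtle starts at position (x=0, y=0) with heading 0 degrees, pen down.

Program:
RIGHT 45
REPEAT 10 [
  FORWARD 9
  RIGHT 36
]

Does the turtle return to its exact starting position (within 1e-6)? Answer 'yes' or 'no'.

Executing turtle program step by step:
Start: pos=(0,0), heading=0, pen down
RT 45: heading 0 -> 315
REPEAT 10 [
  -- iteration 1/10 --
  FD 9: (0,0) -> (6.364,-6.364) [heading=315, draw]
  RT 36: heading 315 -> 279
  -- iteration 2/10 --
  FD 9: (6.364,-6.364) -> (7.772,-15.253) [heading=279, draw]
  RT 36: heading 279 -> 243
  -- iteration 3/10 --
  FD 9: (7.772,-15.253) -> (3.686,-23.272) [heading=243, draw]
  RT 36: heading 243 -> 207
  -- iteration 4/10 --
  FD 9: (3.686,-23.272) -> (-4.333,-27.358) [heading=207, draw]
  RT 36: heading 207 -> 171
  -- iteration 5/10 --
  FD 9: (-4.333,-27.358) -> (-13.222,-25.95) [heading=171, draw]
  RT 36: heading 171 -> 135
  -- iteration 6/10 --
  FD 9: (-13.222,-25.95) -> (-19.586,-19.586) [heading=135, draw]
  RT 36: heading 135 -> 99
  -- iteration 7/10 --
  FD 9: (-19.586,-19.586) -> (-20.994,-10.697) [heading=99, draw]
  RT 36: heading 99 -> 63
  -- iteration 8/10 --
  FD 9: (-20.994,-10.697) -> (-16.908,-2.678) [heading=63, draw]
  RT 36: heading 63 -> 27
  -- iteration 9/10 --
  FD 9: (-16.908,-2.678) -> (-8.889,1.408) [heading=27, draw]
  RT 36: heading 27 -> 351
  -- iteration 10/10 --
  FD 9: (-8.889,1.408) -> (0,0) [heading=351, draw]
  RT 36: heading 351 -> 315
]
Final: pos=(0,0), heading=315, 10 segment(s) drawn

Start position: (0, 0)
Final position: (0, 0)
Distance = 0; < 1e-6 -> CLOSED

Answer: yes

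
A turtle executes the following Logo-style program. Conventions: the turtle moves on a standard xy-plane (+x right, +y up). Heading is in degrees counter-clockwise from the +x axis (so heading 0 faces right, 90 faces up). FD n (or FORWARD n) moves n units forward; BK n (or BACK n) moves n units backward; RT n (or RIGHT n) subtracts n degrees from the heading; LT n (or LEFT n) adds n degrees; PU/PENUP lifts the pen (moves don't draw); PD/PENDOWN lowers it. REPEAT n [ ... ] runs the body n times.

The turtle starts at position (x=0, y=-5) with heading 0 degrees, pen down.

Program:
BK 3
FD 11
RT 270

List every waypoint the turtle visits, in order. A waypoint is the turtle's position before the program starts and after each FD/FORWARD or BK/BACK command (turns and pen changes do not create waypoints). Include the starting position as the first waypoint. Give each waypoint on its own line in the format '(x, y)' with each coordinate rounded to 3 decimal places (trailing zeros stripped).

Answer: (0, -5)
(-3, -5)
(8, -5)

Derivation:
Executing turtle program step by step:
Start: pos=(0,-5), heading=0, pen down
BK 3: (0,-5) -> (-3,-5) [heading=0, draw]
FD 11: (-3,-5) -> (8,-5) [heading=0, draw]
RT 270: heading 0 -> 90
Final: pos=(8,-5), heading=90, 2 segment(s) drawn
Waypoints (3 total):
(0, -5)
(-3, -5)
(8, -5)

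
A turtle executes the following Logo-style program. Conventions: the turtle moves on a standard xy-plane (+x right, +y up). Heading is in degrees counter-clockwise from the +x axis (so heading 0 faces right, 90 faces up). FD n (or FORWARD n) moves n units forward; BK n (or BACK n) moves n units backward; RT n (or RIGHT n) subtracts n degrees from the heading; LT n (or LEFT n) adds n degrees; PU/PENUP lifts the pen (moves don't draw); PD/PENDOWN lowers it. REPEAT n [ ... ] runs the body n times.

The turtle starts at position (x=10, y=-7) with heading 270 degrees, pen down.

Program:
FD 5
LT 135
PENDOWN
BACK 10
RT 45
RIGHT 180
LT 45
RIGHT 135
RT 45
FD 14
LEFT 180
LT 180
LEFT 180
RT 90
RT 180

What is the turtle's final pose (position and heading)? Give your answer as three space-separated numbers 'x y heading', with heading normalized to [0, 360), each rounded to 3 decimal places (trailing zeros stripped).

Executing turtle program step by step:
Start: pos=(10,-7), heading=270, pen down
FD 5: (10,-7) -> (10,-12) [heading=270, draw]
LT 135: heading 270 -> 45
PD: pen down
BK 10: (10,-12) -> (2.929,-19.071) [heading=45, draw]
RT 45: heading 45 -> 0
RT 180: heading 0 -> 180
LT 45: heading 180 -> 225
RT 135: heading 225 -> 90
RT 45: heading 90 -> 45
FD 14: (2.929,-19.071) -> (12.828,-9.172) [heading=45, draw]
LT 180: heading 45 -> 225
LT 180: heading 225 -> 45
LT 180: heading 45 -> 225
RT 90: heading 225 -> 135
RT 180: heading 135 -> 315
Final: pos=(12.828,-9.172), heading=315, 3 segment(s) drawn

Answer: 12.828 -9.172 315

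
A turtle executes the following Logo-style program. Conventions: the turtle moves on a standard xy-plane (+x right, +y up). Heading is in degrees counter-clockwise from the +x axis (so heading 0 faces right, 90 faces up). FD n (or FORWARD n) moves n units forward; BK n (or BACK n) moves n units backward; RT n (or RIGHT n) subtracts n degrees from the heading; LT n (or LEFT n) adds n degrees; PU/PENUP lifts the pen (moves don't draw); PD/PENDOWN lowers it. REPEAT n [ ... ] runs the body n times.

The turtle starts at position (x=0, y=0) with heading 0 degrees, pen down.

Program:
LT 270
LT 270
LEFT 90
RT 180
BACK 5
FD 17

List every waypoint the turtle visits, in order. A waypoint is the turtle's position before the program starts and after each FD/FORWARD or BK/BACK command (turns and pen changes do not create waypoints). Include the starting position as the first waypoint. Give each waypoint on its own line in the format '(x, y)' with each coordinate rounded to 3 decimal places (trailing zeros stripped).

Executing turtle program step by step:
Start: pos=(0,0), heading=0, pen down
LT 270: heading 0 -> 270
LT 270: heading 270 -> 180
LT 90: heading 180 -> 270
RT 180: heading 270 -> 90
BK 5: (0,0) -> (0,-5) [heading=90, draw]
FD 17: (0,-5) -> (0,12) [heading=90, draw]
Final: pos=(0,12), heading=90, 2 segment(s) drawn
Waypoints (3 total):
(0, 0)
(0, -5)
(0, 12)

Answer: (0, 0)
(0, -5)
(0, 12)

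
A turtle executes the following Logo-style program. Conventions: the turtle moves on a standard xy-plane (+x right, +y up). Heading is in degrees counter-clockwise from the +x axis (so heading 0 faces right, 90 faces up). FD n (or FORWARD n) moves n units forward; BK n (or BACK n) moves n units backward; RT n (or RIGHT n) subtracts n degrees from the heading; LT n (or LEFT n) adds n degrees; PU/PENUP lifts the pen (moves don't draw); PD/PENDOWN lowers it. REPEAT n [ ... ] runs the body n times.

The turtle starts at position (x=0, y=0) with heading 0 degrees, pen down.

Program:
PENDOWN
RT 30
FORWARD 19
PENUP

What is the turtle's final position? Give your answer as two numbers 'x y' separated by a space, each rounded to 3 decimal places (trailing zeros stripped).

Executing turtle program step by step:
Start: pos=(0,0), heading=0, pen down
PD: pen down
RT 30: heading 0 -> 330
FD 19: (0,0) -> (16.454,-9.5) [heading=330, draw]
PU: pen up
Final: pos=(16.454,-9.5), heading=330, 1 segment(s) drawn

Answer: 16.454 -9.5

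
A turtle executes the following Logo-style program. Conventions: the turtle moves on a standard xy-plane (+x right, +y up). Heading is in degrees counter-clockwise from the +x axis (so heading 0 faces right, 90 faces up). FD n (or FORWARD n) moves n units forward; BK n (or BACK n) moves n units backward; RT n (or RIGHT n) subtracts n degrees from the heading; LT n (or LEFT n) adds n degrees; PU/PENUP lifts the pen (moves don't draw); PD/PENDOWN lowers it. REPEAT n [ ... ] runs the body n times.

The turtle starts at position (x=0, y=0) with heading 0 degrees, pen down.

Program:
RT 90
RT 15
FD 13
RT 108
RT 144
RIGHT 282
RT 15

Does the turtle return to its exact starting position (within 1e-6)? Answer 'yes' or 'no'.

Answer: no

Derivation:
Executing turtle program step by step:
Start: pos=(0,0), heading=0, pen down
RT 90: heading 0 -> 270
RT 15: heading 270 -> 255
FD 13: (0,0) -> (-3.365,-12.557) [heading=255, draw]
RT 108: heading 255 -> 147
RT 144: heading 147 -> 3
RT 282: heading 3 -> 81
RT 15: heading 81 -> 66
Final: pos=(-3.365,-12.557), heading=66, 1 segment(s) drawn

Start position: (0, 0)
Final position: (-3.365, -12.557)
Distance = 13; >= 1e-6 -> NOT closed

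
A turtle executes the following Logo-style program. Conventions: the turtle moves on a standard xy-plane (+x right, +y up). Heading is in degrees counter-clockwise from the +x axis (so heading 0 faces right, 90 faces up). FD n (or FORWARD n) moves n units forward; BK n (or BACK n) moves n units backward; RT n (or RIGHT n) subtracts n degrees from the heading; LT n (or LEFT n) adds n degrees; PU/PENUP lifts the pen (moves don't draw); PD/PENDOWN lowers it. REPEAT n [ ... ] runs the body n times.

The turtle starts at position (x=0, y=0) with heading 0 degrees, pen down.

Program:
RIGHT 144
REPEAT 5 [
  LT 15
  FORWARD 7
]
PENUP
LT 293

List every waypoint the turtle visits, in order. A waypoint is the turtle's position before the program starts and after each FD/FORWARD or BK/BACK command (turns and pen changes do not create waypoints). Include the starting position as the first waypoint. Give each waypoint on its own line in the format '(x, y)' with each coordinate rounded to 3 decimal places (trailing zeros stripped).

Answer: (0, 0)
(-4.405, -5.44)
(-7.252, -11.835)
(-8.347, -18.749)
(-7.616, -25.71)
(-5.107, -32.245)

Derivation:
Executing turtle program step by step:
Start: pos=(0,0), heading=0, pen down
RT 144: heading 0 -> 216
REPEAT 5 [
  -- iteration 1/5 --
  LT 15: heading 216 -> 231
  FD 7: (0,0) -> (-4.405,-5.44) [heading=231, draw]
  -- iteration 2/5 --
  LT 15: heading 231 -> 246
  FD 7: (-4.405,-5.44) -> (-7.252,-11.835) [heading=246, draw]
  -- iteration 3/5 --
  LT 15: heading 246 -> 261
  FD 7: (-7.252,-11.835) -> (-8.347,-18.749) [heading=261, draw]
  -- iteration 4/5 --
  LT 15: heading 261 -> 276
  FD 7: (-8.347,-18.749) -> (-7.616,-25.71) [heading=276, draw]
  -- iteration 5/5 --
  LT 15: heading 276 -> 291
  FD 7: (-7.616,-25.71) -> (-5.107,-32.245) [heading=291, draw]
]
PU: pen up
LT 293: heading 291 -> 224
Final: pos=(-5.107,-32.245), heading=224, 5 segment(s) drawn
Waypoints (6 total):
(0, 0)
(-4.405, -5.44)
(-7.252, -11.835)
(-8.347, -18.749)
(-7.616, -25.71)
(-5.107, -32.245)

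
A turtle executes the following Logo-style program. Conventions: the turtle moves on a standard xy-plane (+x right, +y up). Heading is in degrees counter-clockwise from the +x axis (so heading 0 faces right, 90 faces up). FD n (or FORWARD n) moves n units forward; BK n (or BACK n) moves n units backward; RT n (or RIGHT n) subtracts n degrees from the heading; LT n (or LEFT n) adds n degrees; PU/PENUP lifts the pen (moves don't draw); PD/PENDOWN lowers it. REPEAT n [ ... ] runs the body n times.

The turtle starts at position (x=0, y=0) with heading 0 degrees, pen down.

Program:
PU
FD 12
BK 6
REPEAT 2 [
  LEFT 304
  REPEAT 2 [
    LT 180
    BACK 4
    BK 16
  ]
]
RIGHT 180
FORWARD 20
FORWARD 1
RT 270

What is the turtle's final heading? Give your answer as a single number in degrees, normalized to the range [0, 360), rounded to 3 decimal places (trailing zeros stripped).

Answer: 158

Derivation:
Executing turtle program step by step:
Start: pos=(0,0), heading=0, pen down
PU: pen up
FD 12: (0,0) -> (12,0) [heading=0, move]
BK 6: (12,0) -> (6,0) [heading=0, move]
REPEAT 2 [
  -- iteration 1/2 --
  LT 304: heading 0 -> 304
  REPEAT 2 [
    -- iteration 1/2 --
    LT 180: heading 304 -> 124
    BK 4: (6,0) -> (8.237,-3.316) [heading=124, move]
    BK 16: (8.237,-3.316) -> (17.184,-16.581) [heading=124, move]
    -- iteration 2/2 --
    LT 180: heading 124 -> 304
    BK 4: (17.184,-16.581) -> (14.947,-13.265) [heading=304, move]
    BK 16: (14.947,-13.265) -> (6,0) [heading=304, move]
  ]
  -- iteration 2/2 --
  LT 304: heading 304 -> 248
  REPEAT 2 [
    -- iteration 1/2 --
    LT 180: heading 248 -> 68
    BK 4: (6,0) -> (4.502,-3.709) [heading=68, move]
    BK 16: (4.502,-3.709) -> (-1.492,-18.544) [heading=68, move]
    -- iteration 2/2 --
    LT 180: heading 68 -> 248
    BK 4: (-1.492,-18.544) -> (0.006,-14.835) [heading=248, move]
    BK 16: (0.006,-14.835) -> (6,0) [heading=248, move]
  ]
]
RT 180: heading 248 -> 68
FD 20: (6,0) -> (13.492,18.544) [heading=68, move]
FD 1: (13.492,18.544) -> (13.867,19.471) [heading=68, move]
RT 270: heading 68 -> 158
Final: pos=(13.867,19.471), heading=158, 0 segment(s) drawn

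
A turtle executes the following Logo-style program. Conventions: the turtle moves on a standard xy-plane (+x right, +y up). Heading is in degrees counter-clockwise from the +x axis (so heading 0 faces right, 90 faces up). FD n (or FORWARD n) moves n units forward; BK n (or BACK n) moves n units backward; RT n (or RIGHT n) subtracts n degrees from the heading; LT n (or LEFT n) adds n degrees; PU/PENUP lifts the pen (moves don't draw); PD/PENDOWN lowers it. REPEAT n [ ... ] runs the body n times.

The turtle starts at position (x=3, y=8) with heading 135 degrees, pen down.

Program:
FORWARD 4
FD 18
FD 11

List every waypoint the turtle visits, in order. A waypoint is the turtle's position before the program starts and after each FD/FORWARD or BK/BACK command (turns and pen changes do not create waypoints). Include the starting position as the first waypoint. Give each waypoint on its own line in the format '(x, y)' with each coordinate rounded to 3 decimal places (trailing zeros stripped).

Executing turtle program step by step:
Start: pos=(3,8), heading=135, pen down
FD 4: (3,8) -> (0.172,10.828) [heading=135, draw]
FD 18: (0.172,10.828) -> (-12.556,23.556) [heading=135, draw]
FD 11: (-12.556,23.556) -> (-20.335,31.335) [heading=135, draw]
Final: pos=(-20.335,31.335), heading=135, 3 segment(s) drawn
Waypoints (4 total):
(3, 8)
(0.172, 10.828)
(-12.556, 23.556)
(-20.335, 31.335)

Answer: (3, 8)
(0.172, 10.828)
(-12.556, 23.556)
(-20.335, 31.335)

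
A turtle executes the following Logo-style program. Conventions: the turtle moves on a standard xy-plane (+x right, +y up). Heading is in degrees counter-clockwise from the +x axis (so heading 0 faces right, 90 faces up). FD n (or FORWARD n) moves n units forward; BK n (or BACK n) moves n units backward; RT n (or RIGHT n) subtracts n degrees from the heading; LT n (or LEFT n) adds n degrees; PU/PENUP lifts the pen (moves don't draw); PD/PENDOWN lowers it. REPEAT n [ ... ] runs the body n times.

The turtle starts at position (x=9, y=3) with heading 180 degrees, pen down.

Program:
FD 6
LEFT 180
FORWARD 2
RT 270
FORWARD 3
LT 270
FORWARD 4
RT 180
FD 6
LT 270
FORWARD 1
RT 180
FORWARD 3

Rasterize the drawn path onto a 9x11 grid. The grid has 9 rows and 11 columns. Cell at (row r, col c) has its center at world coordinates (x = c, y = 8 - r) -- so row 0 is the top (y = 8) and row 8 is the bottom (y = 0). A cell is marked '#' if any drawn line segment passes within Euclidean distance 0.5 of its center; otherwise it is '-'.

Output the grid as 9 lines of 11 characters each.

Answer: -----------
---#-------
---#######-
---#-#-----
---#-#-----
---#######-
-----------
-----------
-----------

Derivation:
Segment 0: (9,3) -> (3,3)
Segment 1: (3,3) -> (5,3)
Segment 2: (5,3) -> (5,6)
Segment 3: (5,6) -> (9,6)
Segment 4: (9,6) -> (3,6)
Segment 5: (3,6) -> (3,7)
Segment 6: (3,7) -> (3,4)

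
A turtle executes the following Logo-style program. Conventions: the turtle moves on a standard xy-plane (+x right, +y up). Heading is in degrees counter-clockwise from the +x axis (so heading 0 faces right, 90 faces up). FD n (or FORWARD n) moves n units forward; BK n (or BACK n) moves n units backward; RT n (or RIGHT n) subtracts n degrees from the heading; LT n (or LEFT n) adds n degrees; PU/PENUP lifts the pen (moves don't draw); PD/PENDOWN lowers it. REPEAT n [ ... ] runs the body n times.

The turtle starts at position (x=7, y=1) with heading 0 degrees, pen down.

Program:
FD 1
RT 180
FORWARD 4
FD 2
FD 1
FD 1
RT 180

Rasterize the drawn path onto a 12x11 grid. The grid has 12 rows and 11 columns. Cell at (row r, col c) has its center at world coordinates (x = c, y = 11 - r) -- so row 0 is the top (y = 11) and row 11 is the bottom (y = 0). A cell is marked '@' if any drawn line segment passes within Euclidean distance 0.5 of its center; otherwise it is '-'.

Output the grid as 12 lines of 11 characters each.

Answer: -----------
-----------
-----------
-----------
-----------
-----------
-----------
-----------
-----------
-----------
@@@@@@@@@--
-----------

Derivation:
Segment 0: (7,1) -> (8,1)
Segment 1: (8,1) -> (4,1)
Segment 2: (4,1) -> (2,1)
Segment 3: (2,1) -> (1,1)
Segment 4: (1,1) -> (0,1)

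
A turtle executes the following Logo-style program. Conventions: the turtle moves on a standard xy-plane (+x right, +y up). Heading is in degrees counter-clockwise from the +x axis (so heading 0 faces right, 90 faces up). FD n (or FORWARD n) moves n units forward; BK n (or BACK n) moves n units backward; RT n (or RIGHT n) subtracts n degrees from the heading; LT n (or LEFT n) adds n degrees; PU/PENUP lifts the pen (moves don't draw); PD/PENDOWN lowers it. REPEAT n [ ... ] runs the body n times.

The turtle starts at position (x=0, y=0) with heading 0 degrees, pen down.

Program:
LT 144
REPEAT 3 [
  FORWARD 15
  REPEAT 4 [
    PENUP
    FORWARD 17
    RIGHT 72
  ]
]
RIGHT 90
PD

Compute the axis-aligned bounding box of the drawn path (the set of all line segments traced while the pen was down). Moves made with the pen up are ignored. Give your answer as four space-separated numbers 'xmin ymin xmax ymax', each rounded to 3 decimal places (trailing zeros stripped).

Answer: -12.135 0 0 8.817

Derivation:
Executing turtle program step by step:
Start: pos=(0,0), heading=0, pen down
LT 144: heading 0 -> 144
REPEAT 3 [
  -- iteration 1/3 --
  FD 15: (0,0) -> (-12.135,8.817) [heading=144, draw]
  REPEAT 4 [
    -- iteration 1/4 --
    PU: pen up
    FD 17: (-12.135,8.817) -> (-25.889,18.809) [heading=144, move]
    RT 72: heading 144 -> 72
    -- iteration 2/4 --
    PU: pen up
    FD 17: (-25.889,18.809) -> (-20.635,34.977) [heading=72, move]
    RT 72: heading 72 -> 0
    -- iteration 3/4 --
    PU: pen up
    FD 17: (-20.635,34.977) -> (-3.635,34.977) [heading=0, move]
    RT 72: heading 0 -> 288
    -- iteration 4/4 --
    PU: pen up
    FD 17: (-3.635,34.977) -> (1.618,18.809) [heading=288, move]
    RT 72: heading 288 -> 216
  ]
  -- iteration 2/3 --
  FD 15: (1.618,18.809) -> (-10.517,9.992) [heading=216, move]
  REPEAT 4 [
    -- iteration 1/4 --
    PU: pen up
    FD 17: (-10.517,9.992) -> (-24.271,0) [heading=216, move]
    RT 72: heading 216 -> 144
    -- iteration 2/4 --
    PU: pen up
    FD 17: (-24.271,0) -> (-38.024,9.992) [heading=144, move]
    RT 72: heading 144 -> 72
    -- iteration 3/4 --
    PU: pen up
    FD 17: (-38.024,9.992) -> (-32.771,26.16) [heading=72, move]
    RT 72: heading 72 -> 0
    -- iteration 4/4 --
    PU: pen up
    FD 17: (-32.771,26.16) -> (-15.771,26.16) [heading=0, move]
    RT 72: heading 0 -> 288
  ]
  -- iteration 3/3 --
  FD 15: (-15.771,26.16) -> (-11.135,11.894) [heading=288, move]
  REPEAT 4 [
    -- iteration 1/4 --
    PU: pen up
    FD 17: (-11.135,11.894) -> (-5.882,-4.273) [heading=288, move]
    RT 72: heading 288 -> 216
    -- iteration 2/4 --
    PU: pen up
    FD 17: (-5.882,-4.273) -> (-19.635,-14.266) [heading=216, move]
    RT 72: heading 216 -> 144
    -- iteration 3/4 --
    PU: pen up
    FD 17: (-19.635,-14.266) -> (-33.389,-4.273) [heading=144, move]
    RT 72: heading 144 -> 72
    -- iteration 4/4 --
    PU: pen up
    FD 17: (-33.389,-4.273) -> (-28.135,11.894) [heading=72, move]
    RT 72: heading 72 -> 0
  ]
]
RT 90: heading 0 -> 270
PD: pen down
Final: pos=(-28.135,11.894), heading=270, 1 segment(s) drawn

Segment endpoints: x in {-12.135, 0}, y in {0, 8.817}
xmin=-12.135, ymin=0, xmax=0, ymax=8.817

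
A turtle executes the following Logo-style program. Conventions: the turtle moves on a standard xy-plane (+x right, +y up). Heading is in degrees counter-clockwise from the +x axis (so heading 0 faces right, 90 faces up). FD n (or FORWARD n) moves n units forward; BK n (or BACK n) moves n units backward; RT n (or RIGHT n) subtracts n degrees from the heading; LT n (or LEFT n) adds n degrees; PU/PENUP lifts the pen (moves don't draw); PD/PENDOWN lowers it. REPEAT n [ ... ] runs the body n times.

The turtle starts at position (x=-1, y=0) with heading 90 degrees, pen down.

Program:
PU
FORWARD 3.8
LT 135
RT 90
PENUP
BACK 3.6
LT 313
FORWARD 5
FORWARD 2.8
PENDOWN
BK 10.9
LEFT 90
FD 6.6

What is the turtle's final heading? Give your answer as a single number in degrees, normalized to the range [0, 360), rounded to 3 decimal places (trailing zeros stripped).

Executing turtle program step by step:
Start: pos=(-1,0), heading=90, pen down
PU: pen up
FD 3.8: (-1,0) -> (-1,3.8) [heading=90, move]
LT 135: heading 90 -> 225
RT 90: heading 225 -> 135
PU: pen up
BK 3.6: (-1,3.8) -> (1.546,1.254) [heading=135, move]
LT 313: heading 135 -> 88
FD 5: (1.546,1.254) -> (1.72,6.251) [heading=88, move]
FD 2.8: (1.72,6.251) -> (1.818,9.05) [heading=88, move]
PD: pen down
BK 10.9: (1.818,9.05) -> (1.437,-1.844) [heading=88, draw]
LT 90: heading 88 -> 178
FD 6.6: (1.437,-1.844) -> (-5.159,-1.613) [heading=178, draw]
Final: pos=(-5.159,-1.613), heading=178, 2 segment(s) drawn

Answer: 178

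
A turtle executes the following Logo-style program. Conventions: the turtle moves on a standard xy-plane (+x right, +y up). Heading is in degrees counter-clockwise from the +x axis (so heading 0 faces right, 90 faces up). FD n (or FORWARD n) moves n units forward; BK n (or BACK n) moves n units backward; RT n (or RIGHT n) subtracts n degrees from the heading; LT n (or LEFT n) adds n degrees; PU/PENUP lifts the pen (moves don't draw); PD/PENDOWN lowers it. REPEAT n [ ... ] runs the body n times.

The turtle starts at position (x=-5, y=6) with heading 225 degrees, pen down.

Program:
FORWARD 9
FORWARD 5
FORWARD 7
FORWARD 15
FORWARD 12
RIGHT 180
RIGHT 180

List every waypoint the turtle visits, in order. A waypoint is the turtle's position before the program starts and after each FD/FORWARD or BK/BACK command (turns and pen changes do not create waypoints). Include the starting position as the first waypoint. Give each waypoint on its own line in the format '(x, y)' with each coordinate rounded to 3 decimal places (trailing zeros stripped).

Executing turtle program step by step:
Start: pos=(-5,6), heading=225, pen down
FD 9: (-5,6) -> (-11.364,-0.364) [heading=225, draw]
FD 5: (-11.364,-0.364) -> (-14.899,-3.899) [heading=225, draw]
FD 7: (-14.899,-3.899) -> (-19.849,-8.849) [heading=225, draw]
FD 15: (-19.849,-8.849) -> (-30.456,-19.456) [heading=225, draw]
FD 12: (-30.456,-19.456) -> (-38.941,-27.941) [heading=225, draw]
RT 180: heading 225 -> 45
RT 180: heading 45 -> 225
Final: pos=(-38.941,-27.941), heading=225, 5 segment(s) drawn
Waypoints (6 total):
(-5, 6)
(-11.364, -0.364)
(-14.899, -3.899)
(-19.849, -8.849)
(-30.456, -19.456)
(-38.941, -27.941)

Answer: (-5, 6)
(-11.364, -0.364)
(-14.899, -3.899)
(-19.849, -8.849)
(-30.456, -19.456)
(-38.941, -27.941)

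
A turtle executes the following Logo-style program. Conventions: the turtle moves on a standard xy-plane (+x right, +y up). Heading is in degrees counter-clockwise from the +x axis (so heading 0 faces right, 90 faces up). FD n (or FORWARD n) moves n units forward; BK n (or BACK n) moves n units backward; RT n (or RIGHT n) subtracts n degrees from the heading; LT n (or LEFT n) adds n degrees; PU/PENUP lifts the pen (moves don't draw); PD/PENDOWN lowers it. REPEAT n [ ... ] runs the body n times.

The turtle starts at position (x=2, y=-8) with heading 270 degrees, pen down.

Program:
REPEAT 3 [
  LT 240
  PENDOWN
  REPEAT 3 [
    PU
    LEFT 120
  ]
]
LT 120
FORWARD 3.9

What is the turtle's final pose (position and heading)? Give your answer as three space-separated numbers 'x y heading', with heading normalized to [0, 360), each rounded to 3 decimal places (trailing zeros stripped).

Answer: 5.377 -6.05 30

Derivation:
Executing turtle program step by step:
Start: pos=(2,-8), heading=270, pen down
REPEAT 3 [
  -- iteration 1/3 --
  LT 240: heading 270 -> 150
  PD: pen down
  REPEAT 3 [
    -- iteration 1/3 --
    PU: pen up
    LT 120: heading 150 -> 270
    -- iteration 2/3 --
    PU: pen up
    LT 120: heading 270 -> 30
    -- iteration 3/3 --
    PU: pen up
    LT 120: heading 30 -> 150
  ]
  -- iteration 2/3 --
  LT 240: heading 150 -> 30
  PD: pen down
  REPEAT 3 [
    -- iteration 1/3 --
    PU: pen up
    LT 120: heading 30 -> 150
    -- iteration 2/3 --
    PU: pen up
    LT 120: heading 150 -> 270
    -- iteration 3/3 --
    PU: pen up
    LT 120: heading 270 -> 30
  ]
  -- iteration 3/3 --
  LT 240: heading 30 -> 270
  PD: pen down
  REPEAT 3 [
    -- iteration 1/3 --
    PU: pen up
    LT 120: heading 270 -> 30
    -- iteration 2/3 --
    PU: pen up
    LT 120: heading 30 -> 150
    -- iteration 3/3 --
    PU: pen up
    LT 120: heading 150 -> 270
  ]
]
LT 120: heading 270 -> 30
FD 3.9: (2,-8) -> (5.377,-6.05) [heading=30, move]
Final: pos=(5.377,-6.05), heading=30, 0 segment(s) drawn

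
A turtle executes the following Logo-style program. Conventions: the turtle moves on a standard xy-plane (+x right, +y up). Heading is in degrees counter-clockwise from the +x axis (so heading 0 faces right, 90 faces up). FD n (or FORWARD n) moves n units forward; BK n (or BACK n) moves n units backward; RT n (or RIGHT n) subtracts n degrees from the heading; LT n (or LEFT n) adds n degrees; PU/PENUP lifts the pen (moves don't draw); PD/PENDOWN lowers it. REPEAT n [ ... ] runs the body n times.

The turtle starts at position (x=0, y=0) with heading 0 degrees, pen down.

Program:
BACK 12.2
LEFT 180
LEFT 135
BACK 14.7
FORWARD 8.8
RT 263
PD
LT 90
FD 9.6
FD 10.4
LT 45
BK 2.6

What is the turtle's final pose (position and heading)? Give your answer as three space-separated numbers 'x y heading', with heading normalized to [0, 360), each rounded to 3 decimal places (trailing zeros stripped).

Answer: -29.552 16.802 187

Derivation:
Executing turtle program step by step:
Start: pos=(0,0), heading=0, pen down
BK 12.2: (0,0) -> (-12.2,0) [heading=0, draw]
LT 180: heading 0 -> 180
LT 135: heading 180 -> 315
BK 14.7: (-12.2,0) -> (-22.594,10.394) [heading=315, draw]
FD 8.8: (-22.594,10.394) -> (-16.372,4.172) [heading=315, draw]
RT 263: heading 315 -> 52
PD: pen down
LT 90: heading 52 -> 142
FD 9.6: (-16.372,4.172) -> (-23.937,10.082) [heading=142, draw]
FD 10.4: (-23.937,10.082) -> (-32.132,16.485) [heading=142, draw]
LT 45: heading 142 -> 187
BK 2.6: (-32.132,16.485) -> (-29.552,16.802) [heading=187, draw]
Final: pos=(-29.552,16.802), heading=187, 6 segment(s) drawn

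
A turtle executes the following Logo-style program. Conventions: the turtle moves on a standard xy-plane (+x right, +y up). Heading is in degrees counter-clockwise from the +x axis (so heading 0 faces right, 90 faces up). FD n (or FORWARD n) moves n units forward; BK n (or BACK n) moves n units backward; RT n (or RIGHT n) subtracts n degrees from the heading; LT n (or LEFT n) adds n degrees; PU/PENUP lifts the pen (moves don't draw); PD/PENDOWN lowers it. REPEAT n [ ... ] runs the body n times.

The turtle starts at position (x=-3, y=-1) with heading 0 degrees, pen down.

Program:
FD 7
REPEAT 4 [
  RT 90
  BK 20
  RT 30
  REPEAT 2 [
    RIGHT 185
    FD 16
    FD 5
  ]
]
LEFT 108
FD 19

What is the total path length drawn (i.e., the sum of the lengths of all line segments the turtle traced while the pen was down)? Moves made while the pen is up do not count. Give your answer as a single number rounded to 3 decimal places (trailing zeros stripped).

Answer: 274

Derivation:
Executing turtle program step by step:
Start: pos=(-3,-1), heading=0, pen down
FD 7: (-3,-1) -> (4,-1) [heading=0, draw]
REPEAT 4 [
  -- iteration 1/4 --
  RT 90: heading 0 -> 270
  BK 20: (4,-1) -> (4,19) [heading=270, draw]
  RT 30: heading 270 -> 240
  REPEAT 2 [
    -- iteration 1/2 --
    RT 185: heading 240 -> 55
    FD 16: (4,19) -> (13.177,32.106) [heading=55, draw]
    FD 5: (13.177,32.106) -> (16.045,36.202) [heading=55, draw]
    -- iteration 2/2 --
    RT 185: heading 55 -> 230
    FD 16: (16.045,36.202) -> (5.761,23.945) [heading=230, draw]
    FD 5: (5.761,23.945) -> (2.547,20.115) [heading=230, draw]
  ]
  -- iteration 2/4 --
  RT 90: heading 230 -> 140
  BK 20: (2.547,20.115) -> (17.867,7.26) [heading=140, draw]
  RT 30: heading 140 -> 110
  REPEAT 2 [
    -- iteration 1/2 --
    RT 185: heading 110 -> 285
    FD 16: (17.867,7.26) -> (22.009,-8.195) [heading=285, draw]
    FD 5: (22.009,-8.195) -> (23.303,-13.025) [heading=285, draw]
    -- iteration 2/2 --
    RT 185: heading 285 -> 100
    FD 16: (23.303,-13.025) -> (20.524,2.732) [heading=100, draw]
    FD 5: (20.524,2.732) -> (19.656,7.656) [heading=100, draw]
  ]
  -- iteration 3/4 --
  RT 90: heading 100 -> 10
  BK 20: (19.656,7.656) -> (-0.04,4.183) [heading=10, draw]
  RT 30: heading 10 -> 340
  REPEAT 2 [
    -- iteration 1/2 --
    RT 185: heading 340 -> 155
    FD 16: (-0.04,4.183) -> (-14.541,10.945) [heading=155, draw]
    FD 5: (-14.541,10.945) -> (-19.073,13.058) [heading=155, draw]
    -- iteration 2/2 --
    RT 185: heading 155 -> 330
    FD 16: (-19.073,13.058) -> (-5.216,5.058) [heading=330, draw]
    FD 5: (-5.216,5.058) -> (-0.886,2.558) [heading=330, draw]
  ]
  -- iteration 4/4 --
  RT 90: heading 330 -> 240
  BK 20: (-0.886,2.558) -> (9.114,19.879) [heading=240, draw]
  RT 30: heading 240 -> 210
  REPEAT 2 [
    -- iteration 1/2 --
    RT 185: heading 210 -> 25
    FD 16: (9.114,19.879) -> (23.615,26.64) [heading=25, draw]
    FD 5: (23.615,26.64) -> (28.146,28.754) [heading=25, draw]
    -- iteration 2/2 --
    RT 185: heading 25 -> 200
    FD 16: (28.146,28.754) -> (13.111,23.281) [heading=200, draw]
    FD 5: (13.111,23.281) -> (8.413,21.571) [heading=200, draw]
  ]
]
LT 108: heading 200 -> 308
FD 19: (8.413,21.571) -> (20.11,6.599) [heading=308, draw]
Final: pos=(20.11,6.599), heading=308, 22 segment(s) drawn

Segment lengths:
  seg 1: (-3,-1) -> (4,-1), length = 7
  seg 2: (4,-1) -> (4,19), length = 20
  seg 3: (4,19) -> (13.177,32.106), length = 16
  seg 4: (13.177,32.106) -> (16.045,36.202), length = 5
  seg 5: (16.045,36.202) -> (5.761,23.945), length = 16
  seg 6: (5.761,23.945) -> (2.547,20.115), length = 5
  seg 7: (2.547,20.115) -> (17.867,7.26), length = 20
  seg 8: (17.867,7.26) -> (22.009,-8.195), length = 16
  seg 9: (22.009,-8.195) -> (23.303,-13.025), length = 5
  seg 10: (23.303,-13.025) -> (20.524,2.732), length = 16
  seg 11: (20.524,2.732) -> (19.656,7.656), length = 5
  seg 12: (19.656,7.656) -> (-0.04,4.183), length = 20
  seg 13: (-0.04,4.183) -> (-14.541,10.945), length = 16
  seg 14: (-14.541,10.945) -> (-19.073,13.058), length = 5
  seg 15: (-19.073,13.058) -> (-5.216,5.058), length = 16
  seg 16: (-5.216,5.058) -> (-0.886,2.558), length = 5
  seg 17: (-0.886,2.558) -> (9.114,19.879), length = 20
  seg 18: (9.114,19.879) -> (23.615,26.64), length = 16
  seg 19: (23.615,26.64) -> (28.146,28.754), length = 5
  seg 20: (28.146,28.754) -> (13.111,23.281), length = 16
  seg 21: (13.111,23.281) -> (8.413,21.571), length = 5
  seg 22: (8.413,21.571) -> (20.11,6.599), length = 19
Total = 274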